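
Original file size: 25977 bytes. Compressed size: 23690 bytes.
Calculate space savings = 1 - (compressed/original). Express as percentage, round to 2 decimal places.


ratio = compressed/original = 23690/25977 = 0.911961
savings = 1 - ratio = 1 - 0.911961 = 0.088039
as a percentage: 0.088039 * 100 = 8.8%

Space savings = 1 - 23690/25977 = 8.8%


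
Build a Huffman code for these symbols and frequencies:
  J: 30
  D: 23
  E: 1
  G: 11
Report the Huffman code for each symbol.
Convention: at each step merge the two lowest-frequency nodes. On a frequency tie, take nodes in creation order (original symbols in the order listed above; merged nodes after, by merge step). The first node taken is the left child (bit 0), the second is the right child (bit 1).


Huffman tree construction:
Step 1: Merge E(1) + G(11) = 12
Step 2: Merge (E+G)(12) + D(23) = 35
Step 3: Merge J(30) + ((E+G)+D)(35) = 65
Read each symbol's code off the tree from the root (left child = 0, right child = 1).

Codes:
  J: 0 (length 1)
  D: 11 (length 2)
  E: 100 (length 3)
  G: 101 (length 3)
Average code length: 112/65 = 1.7231 bits/symbol


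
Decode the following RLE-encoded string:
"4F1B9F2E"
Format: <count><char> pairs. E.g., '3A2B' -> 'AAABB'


Expanding each <count><char> pair:
  4F -> 'FFFF'
  1B -> 'B'
  9F -> 'FFFFFFFFF'
  2E -> 'EE'

Decoded = FFFFBFFFFFFFFFEE


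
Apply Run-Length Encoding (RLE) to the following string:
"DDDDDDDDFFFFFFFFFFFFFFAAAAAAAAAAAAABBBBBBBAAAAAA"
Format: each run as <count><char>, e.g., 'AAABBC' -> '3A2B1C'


Scanning runs left to right:
  i=0: run of 'D' x 8 -> '8D'
  i=8: run of 'F' x 14 -> '14F'
  i=22: run of 'A' x 13 -> '13A'
  i=35: run of 'B' x 7 -> '7B'
  i=42: run of 'A' x 6 -> '6A'

RLE = 8D14F13A7B6A


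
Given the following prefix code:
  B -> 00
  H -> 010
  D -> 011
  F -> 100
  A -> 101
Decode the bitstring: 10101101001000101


Decoding step by step:
Bits 101 -> A
Bits 011 -> D
Bits 010 -> H
Bits 010 -> H
Bits 00 -> B
Bits 101 -> A


Decoded message: ADHHBA


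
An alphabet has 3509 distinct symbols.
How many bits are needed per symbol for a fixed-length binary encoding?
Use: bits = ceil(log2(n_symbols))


log2(3509) = 11.7768
Bracket: 2^11 = 2048 < 3509 <= 2^12 = 4096
So ceil(log2(3509)) = 12

bits = ceil(log2(3509)) = ceil(11.7768) = 12 bits


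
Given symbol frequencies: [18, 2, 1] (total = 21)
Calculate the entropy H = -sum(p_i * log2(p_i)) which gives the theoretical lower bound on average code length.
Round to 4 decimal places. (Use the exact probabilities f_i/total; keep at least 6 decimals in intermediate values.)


Per-symbol terms -p_i * log2(p_i) with p_i = f_i/21:
  p = 18/21 = 0.857143: log2(p) = -0.222392, -p*log2(p) = 0.190622
  p = 2/21 = 0.095238: log2(p) = -3.392317, -p*log2(p) = 0.323078
  p = 1/21 = 0.047619: log2(p) = -4.392317, -p*log2(p) = 0.209158
H = 0.190622 + 0.323078 + 0.209158 = 0.722858

H = 0.7229 bits/symbol


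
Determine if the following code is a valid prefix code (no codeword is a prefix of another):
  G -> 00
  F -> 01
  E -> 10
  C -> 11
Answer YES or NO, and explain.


Checking each pair (does one codeword prefix another?):
  G='00' vs F='01': no prefix
  G='00' vs E='10': no prefix
  G='00' vs C='11': no prefix
  F='01' vs G='00': no prefix
  F='01' vs E='10': no prefix
  F='01' vs C='11': no prefix
  E='10' vs G='00': no prefix
  E='10' vs F='01': no prefix
  E='10' vs C='11': no prefix
  C='11' vs G='00': no prefix
  C='11' vs F='01': no prefix
  C='11' vs E='10': no prefix
No violation found over all pairs.

YES -- this is a valid prefix code. No codeword is a prefix of any other codeword.


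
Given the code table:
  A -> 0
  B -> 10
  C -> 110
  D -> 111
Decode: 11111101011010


Decoding:
111 -> D
111 -> D
0 -> A
10 -> B
110 -> C
10 -> B


Result: DDABCB


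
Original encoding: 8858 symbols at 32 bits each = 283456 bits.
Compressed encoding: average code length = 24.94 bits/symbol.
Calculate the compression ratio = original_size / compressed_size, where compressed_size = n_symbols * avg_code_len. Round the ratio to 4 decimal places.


original_size = n_symbols * orig_bits = 8858 * 32 = 283456 bits
compressed_size = n_symbols * avg_code_len = 8858 * 24.94 = 220918.52 bits
ratio = original_size / compressed_size = 283456 / 220918.52 = 1.2831

Compression ratio = 1.2831


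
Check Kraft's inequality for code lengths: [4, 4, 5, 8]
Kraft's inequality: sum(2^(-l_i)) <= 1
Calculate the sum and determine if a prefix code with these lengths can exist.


Sum = 2^(-4) + 2^(-4) + 2^(-5) + 2^(-8)
    = 0.0625 + 0.0625 + 0.03125 + 0.00390625
    = 41/256 = 0.16015625
Since 0.16015625 <= 1, Kraft's inequality IS satisfied.
A prefix code with these lengths CAN exist.

Kraft sum = 0.16015625. Satisfied.


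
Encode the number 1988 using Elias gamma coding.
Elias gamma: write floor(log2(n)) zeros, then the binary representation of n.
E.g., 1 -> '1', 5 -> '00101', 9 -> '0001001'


num_bits = floor(log2(1988)) + 1 = 11
leading_zeros = num_bits - 1 = 10
binary(1988) = 11111000100

Elias gamma(1988) = '0000000000' + '11111000100' = 000000000011111000100 (21 bits)


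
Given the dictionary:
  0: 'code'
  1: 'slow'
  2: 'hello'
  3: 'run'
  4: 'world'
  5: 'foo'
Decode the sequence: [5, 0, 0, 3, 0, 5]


Look up each index in the dictionary:
  5 -> 'foo'
  0 -> 'code'
  0 -> 'code'
  3 -> 'run'
  0 -> 'code'
  5 -> 'foo'

Decoded: "foo code code run code foo"


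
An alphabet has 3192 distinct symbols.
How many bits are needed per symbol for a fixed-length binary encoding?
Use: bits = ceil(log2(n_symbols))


log2(3192) = 11.6402
Bracket: 2^11 = 2048 < 3192 <= 2^12 = 4096
So ceil(log2(3192)) = 12

bits = ceil(log2(3192)) = ceil(11.6402) = 12 bits


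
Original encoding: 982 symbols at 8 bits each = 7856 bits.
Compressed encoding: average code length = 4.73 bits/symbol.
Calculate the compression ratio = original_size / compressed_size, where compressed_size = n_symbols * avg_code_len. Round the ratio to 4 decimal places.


original_size = n_symbols * orig_bits = 982 * 8 = 7856 bits
compressed_size = n_symbols * avg_code_len = 982 * 4.73 = 4644.86 bits
ratio = original_size / compressed_size = 7856 / 4644.86 = 1.6913

Compression ratio = 1.6913


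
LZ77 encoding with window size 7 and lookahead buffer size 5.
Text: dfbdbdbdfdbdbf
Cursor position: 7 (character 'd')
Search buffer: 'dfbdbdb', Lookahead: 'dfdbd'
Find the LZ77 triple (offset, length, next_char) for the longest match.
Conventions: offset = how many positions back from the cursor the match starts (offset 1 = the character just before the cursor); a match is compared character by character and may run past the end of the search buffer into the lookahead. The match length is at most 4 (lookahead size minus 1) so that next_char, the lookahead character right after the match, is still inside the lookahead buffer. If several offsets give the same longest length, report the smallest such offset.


Try each offset into the search buffer:
  offset=1 (pos 6, char 'b'): match length 0
  offset=2 (pos 5, char 'd'): match length 1
  offset=3 (pos 4, char 'b'): match length 0
  offset=4 (pos 3, char 'd'): match length 1
  offset=5 (pos 2, char 'b'): match length 0
  offset=6 (pos 1, char 'f'): match length 0
  offset=7 (pos 0, char 'd'): match length 2
Longest match has length 2 at offset 7.
next_char = character at position 7 + 2 = 9 -> 'd'

Best match: offset=7, length=2 (matching 'df' starting at position 0)
LZ77 triple: (7, 2, 'd')


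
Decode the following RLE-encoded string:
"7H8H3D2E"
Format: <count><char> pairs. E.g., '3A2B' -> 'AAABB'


Expanding each <count><char> pair:
  7H -> 'HHHHHHH'
  8H -> 'HHHHHHHH'
  3D -> 'DDD'
  2E -> 'EE'

Decoded = HHHHHHHHHHHHHHHDDDEE


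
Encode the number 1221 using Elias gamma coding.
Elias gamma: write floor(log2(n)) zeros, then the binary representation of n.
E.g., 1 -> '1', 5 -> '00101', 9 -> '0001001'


num_bits = floor(log2(1221)) + 1 = 11
leading_zeros = num_bits - 1 = 10
binary(1221) = 10011000101

Elias gamma(1221) = '0000000000' + '10011000101' = 000000000010011000101 (21 bits)


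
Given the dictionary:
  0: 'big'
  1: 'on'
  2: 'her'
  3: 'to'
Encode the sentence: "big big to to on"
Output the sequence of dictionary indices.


Look up each word in the dictionary:
  'big' -> 0
  'big' -> 0
  'to' -> 3
  'to' -> 3
  'on' -> 1

Encoded: [0, 0, 3, 3, 1]


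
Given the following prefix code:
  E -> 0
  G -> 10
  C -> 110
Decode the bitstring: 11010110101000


Decoding step by step:
Bits 110 -> C
Bits 10 -> G
Bits 110 -> C
Bits 10 -> G
Bits 10 -> G
Bits 0 -> E
Bits 0 -> E


Decoded message: CGCGGEE


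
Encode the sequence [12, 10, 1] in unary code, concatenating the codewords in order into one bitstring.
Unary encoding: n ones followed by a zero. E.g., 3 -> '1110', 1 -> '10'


Encode each number as n ones followed by a terminating 0:
  12 -> 1111111111110 (13 bits)
  10 -> 11111111110 (11 bits)
  1 -> 10 (2 bits)
Total length = 13 + 11 + 2 = 26 bits.

Unary([12, 10, 1]) = 11111111111101111111111010 (26 bits)


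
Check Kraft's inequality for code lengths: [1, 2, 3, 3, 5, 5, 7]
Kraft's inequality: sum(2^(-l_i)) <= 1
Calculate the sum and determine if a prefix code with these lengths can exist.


Sum = 2^(-1) + 2^(-2) + 2^(-3) + 2^(-3) + 2^(-5) + 2^(-5) + 2^(-7)
    = 0.5 + 0.25 + 0.125 + 0.125 + 0.03125 + 0.03125 + 0.0078125
    = 137/128 = 1.0703125
Since 1.0703125 > 1, Kraft's inequality is NOT satisfied.
A prefix code with these lengths CANNOT exist.

Kraft sum = 1.0703125. Not satisfied.


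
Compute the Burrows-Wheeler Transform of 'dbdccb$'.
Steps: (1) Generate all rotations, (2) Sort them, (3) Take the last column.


Rotations (sorted):
  0: $dbdccb -> last char: b
  1: b$dbdcc -> last char: c
  2: bdccb$d -> last char: d
  3: cb$dbdc -> last char: c
  4: ccb$dbd -> last char: d
  5: dbdccb$ -> last char: $
  6: dccb$db -> last char: b


BWT = bcdcd$b


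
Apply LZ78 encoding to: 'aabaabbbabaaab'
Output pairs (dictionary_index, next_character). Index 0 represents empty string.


LZ78 encoding steps:
Dictionary: {0: ''}
Step 1: w='' (idx 0), next='a' -> output (0, 'a'), add 'a' as idx 1
Step 2: w='a' (idx 1), next='b' -> output (1, 'b'), add 'ab' as idx 2
Step 3: w='a' (idx 1), next='a' -> output (1, 'a'), add 'aa' as idx 3
Step 4: w='' (idx 0), next='b' -> output (0, 'b'), add 'b' as idx 4
Step 5: w='b' (idx 4), next='b' -> output (4, 'b'), add 'bb' as idx 5
Step 6: w='ab' (idx 2), next='a' -> output (2, 'a'), add 'aba' as idx 6
Step 7: w='aa' (idx 3), next='b' -> output (3, 'b'), add 'aab' as idx 7


Encoded: [(0, 'a'), (1, 'b'), (1, 'a'), (0, 'b'), (4, 'b'), (2, 'a'), (3, 'b')]


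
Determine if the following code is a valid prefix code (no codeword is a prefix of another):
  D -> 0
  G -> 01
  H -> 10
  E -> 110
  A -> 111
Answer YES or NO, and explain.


Checking each pair (does one codeword prefix another?):
  D='0' vs G='01': prefix -- VIOLATION

NO -- this is NOT a valid prefix code. D (0) is a prefix of G (01).


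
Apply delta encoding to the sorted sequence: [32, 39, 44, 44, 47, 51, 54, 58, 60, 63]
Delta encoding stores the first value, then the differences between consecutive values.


First value: 32
Deltas:
  39 - 32 = 7
  44 - 39 = 5
  44 - 44 = 0
  47 - 44 = 3
  51 - 47 = 4
  54 - 51 = 3
  58 - 54 = 4
  60 - 58 = 2
  63 - 60 = 3


Delta encoded: [32, 7, 5, 0, 3, 4, 3, 4, 2, 3]


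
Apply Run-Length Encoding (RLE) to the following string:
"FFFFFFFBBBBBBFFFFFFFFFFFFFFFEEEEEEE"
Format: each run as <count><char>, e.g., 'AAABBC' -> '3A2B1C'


Scanning runs left to right:
  i=0: run of 'F' x 7 -> '7F'
  i=7: run of 'B' x 6 -> '6B'
  i=13: run of 'F' x 15 -> '15F'
  i=28: run of 'E' x 7 -> '7E'

RLE = 7F6B15F7E


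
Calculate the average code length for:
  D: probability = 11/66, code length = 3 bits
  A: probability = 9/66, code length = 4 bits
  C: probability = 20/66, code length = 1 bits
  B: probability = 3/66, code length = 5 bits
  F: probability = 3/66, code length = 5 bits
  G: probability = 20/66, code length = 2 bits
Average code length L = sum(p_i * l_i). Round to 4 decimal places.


Weighted contributions p_i * l_i:
  D: (11/66) * 3 = 33/66
  A: (9/66) * 4 = 36/66
  C: (20/66) * 1 = 20/66
  B: (3/66) * 5 = 15/66
  F: (3/66) * 5 = 15/66
  G: (20/66) * 2 = 40/66
Sum = (33 + 36 + 20 + 15 + 15 + 40)/66 = 159/66

L = 159/66 = 2.4091 bits/symbol


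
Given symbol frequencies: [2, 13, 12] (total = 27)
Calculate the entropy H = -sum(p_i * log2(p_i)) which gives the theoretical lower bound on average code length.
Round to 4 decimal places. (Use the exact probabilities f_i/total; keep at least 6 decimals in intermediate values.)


Per-symbol terms -p_i * log2(p_i) with p_i = f_i/27:
  p = 2/27 = 0.074074: log2(p) = -3.754888, -p*log2(p) = 0.278140
  p = 13/27 = 0.481481: log2(p) = -1.054448, -p*log2(p) = 0.507697
  p = 12/27 = 0.444444: log2(p) = -1.169925, -p*log2(p) = 0.519967
H = 0.278140 + 0.507697 + 0.519967 = 1.305804

H = 1.3058 bits/symbol


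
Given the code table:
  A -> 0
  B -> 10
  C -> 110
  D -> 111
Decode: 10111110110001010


Decoding:
10 -> B
111 -> D
110 -> C
110 -> C
0 -> A
0 -> A
10 -> B
10 -> B


Result: BDCCAABB


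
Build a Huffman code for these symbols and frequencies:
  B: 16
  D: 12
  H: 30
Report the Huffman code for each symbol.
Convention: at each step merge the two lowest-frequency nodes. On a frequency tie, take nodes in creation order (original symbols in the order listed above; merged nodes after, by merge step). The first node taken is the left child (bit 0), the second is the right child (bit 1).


Huffman tree construction:
Step 1: Merge D(12) + B(16) = 28
Step 2: Merge (D+B)(28) + H(30) = 58
Read each symbol's code off the tree from the root (left child = 0, right child = 1).

Codes:
  B: 01 (length 2)
  D: 00 (length 2)
  H: 1 (length 1)
Average code length: 86/58 = 1.4828 bits/symbol


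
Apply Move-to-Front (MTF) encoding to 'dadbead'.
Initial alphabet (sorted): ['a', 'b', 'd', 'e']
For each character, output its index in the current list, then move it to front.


MTF encoding:
'd': index 2 in ['a', 'b', 'd', 'e'] -> ['d', 'a', 'b', 'e']
'a': index 1 in ['d', 'a', 'b', 'e'] -> ['a', 'd', 'b', 'e']
'd': index 1 in ['a', 'd', 'b', 'e'] -> ['d', 'a', 'b', 'e']
'b': index 2 in ['d', 'a', 'b', 'e'] -> ['b', 'd', 'a', 'e']
'e': index 3 in ['b', 'd', 'a', 'e'] -> ['e', 'b', 'd', 'a']
'a': index 3 in ['e', 'b', 'd', 'a'] -> ['a', 'e', 'b', 'd']
'd': index 3 in ['a', 'e', 'b', 'd'] -> ['d', 'a', 'e', 'b']


Output: [2, 1, 1, 2, 3, 3, 3]


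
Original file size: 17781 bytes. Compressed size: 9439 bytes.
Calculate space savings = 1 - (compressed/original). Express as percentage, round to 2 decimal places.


ratio = compressed/original = 9439/17781 = 0.530848
savings = 1 - ratio = 1 - 0.530848 = 0.469152
as a percentage: 0.469152 * 100 = 46.92%

Space savings = 1 - 9439/17781 = 46.92%


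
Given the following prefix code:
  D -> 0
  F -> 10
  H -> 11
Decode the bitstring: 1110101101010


Decoding step by step:
Bits 11 -> H
Bits 10 -> F
Bits 10 -> F
Bits 11 -> H
Bits 0 -> D
Bits 10 -> F
Bits 10 -> F


Decoded message: HFFHDFF


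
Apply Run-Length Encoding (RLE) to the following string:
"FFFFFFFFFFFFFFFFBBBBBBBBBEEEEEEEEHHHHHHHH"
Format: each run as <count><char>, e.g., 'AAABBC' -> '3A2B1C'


Scanning runs left to right:
  i=0: run of 'F' x 16 -> '16F'
  i=16: run of 'B' x 9 -> '9B'
  i=25: run of 'E' x 8 -> '8E'
  i=33: run of 'H' x 8 -> '8H'

RLE = 16F9B8E8H


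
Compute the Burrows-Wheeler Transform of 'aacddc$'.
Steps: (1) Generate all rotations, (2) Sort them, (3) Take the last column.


Rotations (sorted):
  0: $aacddc -> last char: c
  1: aacddc$ -> last char: $
  2: acddc$a -> last char: a
  3: c$aacdd -> last char: d
  4: cddc$aa -> last char: a
  5: dc$aacd -> last char: d
  6: ddc$aac -> last char: c


BWT = c$adadc


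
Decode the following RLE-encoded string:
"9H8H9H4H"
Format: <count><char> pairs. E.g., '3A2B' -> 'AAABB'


Expanding each <count><char> pair:
  9H -> 'HHHHHHHHH'
  8H -> 'HHHHHHHH'
  9H -> 'HHHHHHHHH'
  4H -> 'HHHH'

Decoded = HHHHHHHHHHHHHHHHHHHHHHHHHHHHHH


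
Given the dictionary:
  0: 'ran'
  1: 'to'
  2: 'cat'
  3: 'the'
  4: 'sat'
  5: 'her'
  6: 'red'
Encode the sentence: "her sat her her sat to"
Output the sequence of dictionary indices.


Look up each word in the dictionary:
  'her' -> 5
  'sat' -> 4
  'her' -> 5
  'her' -> 5
  'sat' -> 4
  'to' -> 1

Encoded: [5, 4, 5, 5, 4, 1]


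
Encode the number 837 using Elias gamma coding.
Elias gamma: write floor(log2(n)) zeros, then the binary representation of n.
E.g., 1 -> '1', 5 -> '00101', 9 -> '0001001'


num_bits = floor(log2(837)) + 1 = 10
leading_zeros = num_bits - 1 = 9
binary(837) = 1101000101

Elias gamma(837) = '000000000' + '1101000101' = 0000000001101000101 (19 bits)


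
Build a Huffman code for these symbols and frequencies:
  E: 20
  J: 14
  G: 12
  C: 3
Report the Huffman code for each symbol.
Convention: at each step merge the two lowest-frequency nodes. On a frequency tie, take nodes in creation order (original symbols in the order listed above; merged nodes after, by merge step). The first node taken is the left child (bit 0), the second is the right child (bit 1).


Huffman tree construction:
Step 1: Merge C(3) + G(12) = 15
Step 2: Merge J(14) + (C+G)(15) = 29
Step 3: Merge E(20) + (J+(C+G))(29) = 49
Read each symbol's code off the tree from the root (left child = 0, right child = 1).

Codes:
  E: 0 (length 1)
  J: 10 (length 2)
  G: 111 (length 3)
  C: 110 (length 3)
Average code length: 93/49 = 1.8980 bits/symbol


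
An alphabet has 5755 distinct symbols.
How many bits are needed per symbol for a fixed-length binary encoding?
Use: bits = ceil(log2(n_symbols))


log2(5755) = 12.4906
Bracket: 2^12 = 4096 < 5755 <= 2^13 = 8192
So ceil(log2(5755)) = 13

bits = ceil(log2(5755)) = ceil(12.4906) = 13 bits


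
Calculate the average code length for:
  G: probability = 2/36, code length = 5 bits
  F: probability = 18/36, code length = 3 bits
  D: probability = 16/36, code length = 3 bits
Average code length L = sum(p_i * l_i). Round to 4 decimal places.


Weighted contributions p_i * l_i:
  G: (2/36) * 5 = 10/36
  F: (18/36) * 3 = 54/36
  D: (16/36) * 3 = 48/36
Sum = (10 + 54 + 48)/36 = 112/36

L = 112/36 = 3.1111 bits/symbol


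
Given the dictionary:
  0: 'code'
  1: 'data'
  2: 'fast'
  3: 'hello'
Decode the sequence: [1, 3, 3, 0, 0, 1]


Look up each index in the dictionary:
  1 -> 'data'
  3 -> 'hello'
  3 -> 'hello'
  0 -> 'code'
  0 -> 'code'
  1 -> 'data'

Decoded: "data hello hello code code data"


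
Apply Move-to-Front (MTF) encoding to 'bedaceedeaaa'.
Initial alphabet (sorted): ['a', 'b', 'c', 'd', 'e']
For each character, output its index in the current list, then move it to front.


MTF encoding:
'b': index 1 in ['a', 'b', 'c', 'd', 'e'] -> ['b', 'a', 'c', 'd', 'e']
'e': index 4 in ['b', 'a', 'c', 'd', 'e'] -> ['e', 'b', 'a', 'c', 'd']
'd': index 4 in ['e', 'b', 'a', 'c', 'd'] -> ['d', 'e', 'b', 'a', 'c']
'a': index 3 in ['d', 'e', 'b', 'a', 'c'] -> ['a', 'd', 'e', 'b', 'c']
'c': index 4 in ['a', 'd', 'e', 'b', 'c'] -> ['c', 'a', 'd', 'e', 'b']
'e': index 3 in ['c', 'a', 'd', 'e', 'b'] -> ['e', 'c', 'a', 'd', 'b']
'e': index 0 in ['e', 'c', 'a', 'd', 'b'] -> ['e', 'c', 'a', 'd', 'b']
'd': index 3 in ['e', 'c', 'a', 'd', 'b'] -> ['d', 'e', 'c', 'a', 'b']
'e': index 1 in ['d', 'e', 'c', 'a', 'b'] -> ['e', 'd', 'c', 'a', 'b']
'a': index 3 in ['e', 'd', 'c', 'a', 'b'] -> ['a', 'e', 'd', 'c', 'b']
'a': index 0 in ['a', 'e', 'd', 'c', 'b'] -> ['a', 'e', 'd', 'c', 'b']
'a': index 0 in ['a', 'e', 'd', 'c', 'b'] -> ['a', 'e', 'd', 'c', 'b']


Output: [1, 4, 4, 3, 4, 3, 0, 3, 1, 3, 0, 0]


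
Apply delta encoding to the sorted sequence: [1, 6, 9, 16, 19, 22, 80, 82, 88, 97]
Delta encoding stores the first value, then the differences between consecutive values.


First value: 1
Deltas:
  6 - 1 = 5
  9 - 6 = 3
  16 - 9 = 7
  19 - 16 = 3
  22 - 19 = 3
  80 - 22 = 58
  82 - 80 = 2
  88 - 82 = 6
  97 - 88 = 9


Delta encoded: [1, 5, 3, 7, 3, 3, 58, 2, 6, 9]


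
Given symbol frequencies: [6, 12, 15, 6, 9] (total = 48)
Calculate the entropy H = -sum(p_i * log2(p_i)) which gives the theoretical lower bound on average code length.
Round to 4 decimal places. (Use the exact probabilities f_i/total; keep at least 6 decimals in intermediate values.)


Per-symbol terms -p_i * log2(p_i) with p_i = f_i/48:
  p = 6/48 = 0.125000: log2(p) = -3.000000, -p*log2(p) = 0.375000
  p = 12/48 = 0.250000: log2(p) = -2.000000, -p*log2(p) = 0.500000
  p = 15/48 = 0.312500: log2(p) = -1.678072, -p*log2(p) = 0.524397
  p = 6/48 = 0.125000: log2(p) = -3.000000, -p*log2(p) = 0.375000
  p = 9/48 = 0.187500: log2(p) = -2.415037, -p*log2(p) = 0.452820
H = 0.375000 + 0.500000 + 0.524397 + 0.375000 + 0.452820 = 2.227217

H = 2.2272 bits/symbol


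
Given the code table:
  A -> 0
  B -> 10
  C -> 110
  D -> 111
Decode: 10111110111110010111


Decoding:
10 -> B
111 -> D
110 -> C
111 -> D
110 -> C
0 -> A
10 -> B
111 -> D


Result: BDCDCABD


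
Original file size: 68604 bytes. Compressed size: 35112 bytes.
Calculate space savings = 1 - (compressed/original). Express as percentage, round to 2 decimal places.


ratio = compressed/original = 35112/68604 = 0.511807
savings = 1 - ratio = 1 - 0.511807 = 0.488193
as a percentage: 0.488193 * 100 = 48.82%

Space savings = 1 - 35112/68604 = 48.82%


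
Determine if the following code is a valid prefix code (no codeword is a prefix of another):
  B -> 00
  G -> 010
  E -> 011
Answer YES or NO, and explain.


Checking each pair (does one codeword prefix another?):
  B='00' vs G='010': no prefix
  B='00' vs E='011': no prefix
  G='010' vs B='00': no prefix
  G='010' vs E='011': no prefix
  E='011' vs B='00': no prefix
  E='011' vs G='010': no prefix
No violation found over all pairs.

YES -- this is a valid prefix code. No codeword is a prefix of any other codeword.


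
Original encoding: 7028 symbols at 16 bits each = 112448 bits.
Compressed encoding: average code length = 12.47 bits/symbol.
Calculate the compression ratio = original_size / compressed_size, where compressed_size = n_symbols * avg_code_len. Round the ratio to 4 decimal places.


original_size = n_symbols * orig_bits = 7028 * 16 = 112448 bits
compressed_size = n_symbols * avg_code_len = 7028 * 12.47 = 87639.16 bits
ratio = original_size / compressed_size = 112448 / 87639.16 = 1.2831

Compression ratio = 1.2831


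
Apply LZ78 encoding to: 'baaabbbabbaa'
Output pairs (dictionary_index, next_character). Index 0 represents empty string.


LZ78 encoding steps:
Dictionary: {0: ''}
Step 1: w='' (idx 0), next='b' -> output (0, 'b'), add 'b' as idx 1
Step 2: w='' (idx 0), next='a' -> output (0, 'a'), add 'a' as idx 2
Step 3: w='a' (idx 2), next='a' -> output (2, 'a'), add 'aa' as idx 3
Step 4: w='b' (idx 1), next='b' -> output (1, 'b'), add 'bb' as idx 4
Step 5: w='b' (idx 1), next='a' -> output (1, 'a'), add 'ba' as idx 5
Step 6: w='bb' (idx 4), next='a' -> output (4, 'a'), add 'bba' as idx 6
Step 7: w='a' (idx 2), end of input -> output (2, '')


Encoded: [(0, 'b'), (0, 'a'), (2, 'a'), (1, 'b'), (1, 'a'), (4, 'a'), (2, '')]


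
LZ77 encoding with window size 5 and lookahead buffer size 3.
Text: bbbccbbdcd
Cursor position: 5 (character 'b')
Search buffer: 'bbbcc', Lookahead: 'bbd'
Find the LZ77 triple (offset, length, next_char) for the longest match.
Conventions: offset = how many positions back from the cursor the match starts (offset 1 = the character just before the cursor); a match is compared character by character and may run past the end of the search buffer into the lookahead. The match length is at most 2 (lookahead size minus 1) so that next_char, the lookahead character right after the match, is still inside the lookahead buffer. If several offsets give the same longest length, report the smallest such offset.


Try each offset into the search buffer:
  offset=1 (pos 4, char 'c'): match length 0
  offset=2 (pos 3, char 'c'): match length 0
  offset=3 (pos 2, char 'b'): match length 1
  offset=4 (pos 1, char 'b'): match length 2
  offset=5 (pos 0, char 'b'): match length 2
Longest match has length 2, found at offsets 4, 5; take the smallest, offset 4.
next_char = character at position 5 + 2 = 7 -> 'd'

Best match: offset=4, length=2 (matching 'bb' starting at position 1)
LZ77 triple: (4, 2, 'd')


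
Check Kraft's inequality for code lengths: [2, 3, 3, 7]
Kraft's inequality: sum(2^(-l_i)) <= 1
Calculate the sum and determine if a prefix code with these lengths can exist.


Sum = 2^(-2) + 2^(-3) + 2^(-3) + 2^(-7)
    = 0.25 + 0.125 + 0.125 + 0.0078125
    = 65/128 = 0.5078125
Since 0.5078125 <= 1, Kraft's inequality IS satisfied.
A prefix code with these lengths CAN exist.

Kraft sum = 0.5078125. Satisfied.


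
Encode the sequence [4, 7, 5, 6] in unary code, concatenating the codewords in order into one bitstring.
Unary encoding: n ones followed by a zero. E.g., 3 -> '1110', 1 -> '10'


Encode each number as n ones followed by a terminating 0:
  4 -> 11110 (5 bits)
  7 -> 11111110 (8 bits)
  5 -> 111110 (6 bits)
  6 -> 1111110 (7 bits)
Total length = 5 + 8 + 6 + 7 = 26 bits.

Unary([4, 7, 5, 6]) = 11110111111101111101111110 (26 bits)


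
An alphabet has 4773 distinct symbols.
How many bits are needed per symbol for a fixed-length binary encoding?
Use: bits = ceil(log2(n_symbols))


log2(4773) = 12.2207
Bracket: 2^12 = 4096 < 4773 <= 2^13 = 8192
So ceil(log2(4773)) = 13

bits = ceil(log2(4773)) = ceil(12.2207) = 13 bits


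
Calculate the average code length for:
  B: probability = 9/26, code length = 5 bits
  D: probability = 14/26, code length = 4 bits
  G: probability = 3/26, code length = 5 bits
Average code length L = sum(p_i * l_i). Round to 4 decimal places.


Weighted contributions p_i * l_i:
  B: (9/26) * 5 = 45/26
  D: (14/26) * 4 = 56/26
  G: (3/26) * 5 = 15/26
Sum = (45 + 56 + 15)/26 = 116/26

L = 116/26 = 4.4615 bits/symbol


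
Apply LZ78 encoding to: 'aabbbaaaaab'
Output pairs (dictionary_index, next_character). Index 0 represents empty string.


LZ78 encoding steps:
Dictionary: {0: ''}
Step 1: w='' (idx 0), next='a' -> output (0, 'a'), add 'a' as idx 1
Step 2: w='a' (idx 1), next='b' -> output (1, 'b'), add 'ab' as idx 2
Step 3: w='' (idx 0), next='b' -> output (0, 'b'), add 'b' as idx 3
Step 4: w='b' (idx 3), next='a' -> output (3, 'a'), add 'ba' as idx 4
Step 5: w='a' (idx 1), next='a' -> output (1, 'a'), add 'aa' as idx 5
Step 6: w='aa' (idx 5), next='b' -> output (5, 'b'), add 'aab' as idx 6


Encoded: [(0, 'a'), (1, 'b'), (0, 'b'), (3, 'a'), (1, 'a'), (5, 'b')]


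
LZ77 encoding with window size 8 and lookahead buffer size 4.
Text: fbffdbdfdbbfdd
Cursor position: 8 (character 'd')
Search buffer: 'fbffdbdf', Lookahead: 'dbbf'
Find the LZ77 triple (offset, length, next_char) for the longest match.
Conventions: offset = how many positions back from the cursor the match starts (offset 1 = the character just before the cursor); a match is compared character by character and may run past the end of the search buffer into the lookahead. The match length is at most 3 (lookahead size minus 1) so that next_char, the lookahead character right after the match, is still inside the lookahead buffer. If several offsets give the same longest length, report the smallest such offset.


Try each offset into the search buffer:
  offset=1 (pos 7, char 'f'): match length 0
  offset=2 (pos 6, char 'd'): match length 1
  offset=3 (pos 5, char 'b'): match length 0
  offset=4 (pos 4, char 'd'): match length 2
  offset=5 (pos 3, char 'f'): match length 0
  offset=6 (pos 2, char 'f'): match length 0
  offset=7 (pos 1, char 'b'): match length 0
  offset=8 (pos 0, char 'f'): match length 0
Longest match has length 2 at offset 4.
next_char = character at position 8 + 2 = 10 -> 'b'

Best match: offset=4, length=2 (matching 'db' starting at position 4)
LZ77 triple: (4, 2, 'b')


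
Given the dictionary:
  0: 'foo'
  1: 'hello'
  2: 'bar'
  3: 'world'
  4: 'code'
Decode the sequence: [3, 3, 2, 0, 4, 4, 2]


Look up each index in the dictionary:
  3 -> 'world'
  3 -> 'world'
  2 -> 'bar'
  0 -> 'foo'
  4 -> 'code'
  4 -> 'code'
  2 -> 'bar'

Decoded: "world world bar foo code code bar"


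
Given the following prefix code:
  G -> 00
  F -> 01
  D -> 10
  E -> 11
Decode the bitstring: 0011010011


Decoding step by step:
Bits 00 -> G
Bits 11 -> E
Bits 01 -> F
Bits 00 -> G
Bits 11 -> E


Decoded message: GEFGE


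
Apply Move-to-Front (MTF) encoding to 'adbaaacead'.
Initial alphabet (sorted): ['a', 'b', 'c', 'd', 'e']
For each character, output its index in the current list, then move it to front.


MTF encoding:
'a': index 0 in ['a', 'b', 'c', 'd', 'e'] -> ['a', 'b', 'c', 'd', 'e']
'd': index 3 in ['a', 'b', 'c', 'd', 'e'] -> ['d', 'a', 'b', 'c', 'e']
'b': index 2 in ['d', 'a', 'b', 'c', 'e'] -> ['b', 'd', 'a', 'c', 'e']
'a': index 2 in ['b', 'd', 'a', 'c', 'e'] -> ['a', 'b', 'd', 'c', 'e']
'a': index 0 in ['a', 'b', 'd', 'c', 'e'] -> ['a', 'b', 'd', 'c', 'e']
'a': index 0 in ['a', 'b', 'd', 'c', 'e'] -> ['a', 'b', 'd', 'c', 'e']
'c': index 3 in ['a', 'b', 'd', 'c', 'e'] -> ['c', 'a', 'b', 'd', 'e']
'e': index 4 in ['c', 'a', 'b', 'd', 'e'] -> ['e', 'c', 'a', 'b', 'd']
'a': index 2 in ['e', 'c', 'a', 'b', 'd'] -> ['a', 'e', 'c', 'b', 'd']
'd': index 4 in ['a', 'e', 'c', 'b', 'd'] -> ['d', 'a', 'e', 'c', 'b']


Output: [0, 3, 2, 2, 0, 0, 3, 4, 2, 4]


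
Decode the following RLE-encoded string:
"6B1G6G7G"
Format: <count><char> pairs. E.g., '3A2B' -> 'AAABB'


Expanding each <count><char> pair:
  6B -> 'BBBBBB'
  1G -> 'G'
  6G -> 'GGGGGG'
  7G -> 'GGGGGGG'

Decoded = BBBBBBGGGGGGGGGGGGGG


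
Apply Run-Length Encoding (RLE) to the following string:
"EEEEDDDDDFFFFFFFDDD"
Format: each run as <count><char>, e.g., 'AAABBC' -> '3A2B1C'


Scanning runs left to right:
  i=0: run of 'E' x 4 -> '4E'
  i=4: run of 'D' x 5 -> '5D'
  i=9: run of 'F' x 7 -> '7F'
  i=16: run of 'D' x 3 -> '3D'

RLE = 4E5D7F3D


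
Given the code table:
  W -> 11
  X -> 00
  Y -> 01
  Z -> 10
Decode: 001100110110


Decoding:
00 -> X
11 -> W
00 -> X
11 -> W
01 -> Y
10 -> Z


Result: XWXWYZ


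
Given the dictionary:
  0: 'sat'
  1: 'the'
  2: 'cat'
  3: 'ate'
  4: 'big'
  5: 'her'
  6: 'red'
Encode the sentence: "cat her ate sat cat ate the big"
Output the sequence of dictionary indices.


Look up each word in the dictionary:
  'cat' -> 2
  'her' -> 5
  'ate' -> 3
  'sat' -> 0
  'cat' -> 2
  'ate' -> 3
  'the' -> 1
  'big' -> 4

Encoded: [2, 5, 3, 0, 2, 3, 1, 4]


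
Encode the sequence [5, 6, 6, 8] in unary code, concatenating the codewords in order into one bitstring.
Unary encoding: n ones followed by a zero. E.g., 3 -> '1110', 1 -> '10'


Encode each number as n ones followed by a terminating 0:
  5 -> 111110 (6 bits)
  6 -> 1111110 (7 bits)
  6 -> 1111110 (7 bits)
  8 -> 111111110 (9 bits)
Total length = 6 + 7 + 7 + 9 = 29 bits.

Unary([5, 6, 6, 8]) = 11111011111101111110111111110 (29 bits)


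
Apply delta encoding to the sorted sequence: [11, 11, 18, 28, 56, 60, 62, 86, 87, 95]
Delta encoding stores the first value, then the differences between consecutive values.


First value: 11
Deltas:
  11 - 11 = 0
  18 - 11 = 7
  28 - 18 = 10
  56 - 28 = 28
  60 - 56 = 4
  62 - 60 = 2
  86 - 62 = 24
  87 - 86 = 1
  95 - 87 = 8


Delta encoded: [11, 0, 7, 10, 28, 4, 2, 24, 1, 8]


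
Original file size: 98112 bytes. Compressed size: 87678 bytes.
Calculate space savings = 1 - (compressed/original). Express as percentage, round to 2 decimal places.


ratio = compressed/original = 87678/98112 = 0.893652
savings = 1 - ratio = 1 - 0.893652 = 0.106348
as a percentage: 0.106348 * 100 = 10.63%

Space savings = 1 - 87678/98112 = 10.63%


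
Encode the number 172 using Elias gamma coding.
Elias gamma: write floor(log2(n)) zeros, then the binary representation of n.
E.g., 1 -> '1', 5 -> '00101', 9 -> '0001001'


num_bits = floor(log2(172)) + 1 = 8
leading_zeros = num_bits - 1 = 7
binary(172) = 10101100

Elias gamma(172) = '0000000' + '10101100' = 000000010101100 (15 bits)


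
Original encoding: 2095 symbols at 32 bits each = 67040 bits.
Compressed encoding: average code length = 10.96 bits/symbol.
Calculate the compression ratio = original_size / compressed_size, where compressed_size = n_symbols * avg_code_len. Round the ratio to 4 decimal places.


original_size = n_symbols * orig_bits = 2095 * 32 = 67040 bits
compressed_size = n_symbols * avg_code_len = 2095 * 10.96 = 22961.2 bits
ratio = original_size / compressed_size = 67040 / 22961.2 = 2.9197

Compression ratio = 2.9197


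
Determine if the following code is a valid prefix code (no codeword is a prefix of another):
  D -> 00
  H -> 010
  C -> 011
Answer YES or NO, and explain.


Checking each pair (does one codeword prefix another?):
  D='00' vs H='010': no prefix
  D='00' vs C='011': no prefix
  H='010' vs D='00': no prefix
  H='010' vs C='011': no prefix
  C='011' vs D='00': no prefix
  C='011' vs H='010': no prefix
No violation found over all pairs.

YES -- this is a valid prefix code. No codeword is a prefix of any other codeword.


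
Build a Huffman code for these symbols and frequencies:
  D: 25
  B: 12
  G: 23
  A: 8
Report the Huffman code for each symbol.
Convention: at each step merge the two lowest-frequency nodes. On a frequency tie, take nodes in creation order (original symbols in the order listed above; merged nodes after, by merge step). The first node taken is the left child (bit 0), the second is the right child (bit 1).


Huffman tree construction:
Step 1: Merge A(8) + B(12) = 20
Step 2: Merge (A+B)(20) + G(23) = 43
Step 3: Merge D(25) + ((A+B)+G)(43) = 68
Read each symbol's code off the tree from the root (left child = 0, right child = 1).

Codes:
  D: 0 (length 1)
  B: 101 (length 3)
  G: 11 (length 2)
  A: 100 (length 3)
Average code length: 131/68 = 1.9265 bits/symbol


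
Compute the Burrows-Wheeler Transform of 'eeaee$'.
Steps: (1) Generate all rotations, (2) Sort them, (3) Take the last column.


Rotations (sorted):
  0: $eeaee -> last char: e
  1: aee$ee -> last char: e
  2: e$eeae -> last char: e
  3: eaee$e -> last char: e
  4: ee$eea -> last char: a
  5: eeaee$ -> last char: $


BWT = eeeea$


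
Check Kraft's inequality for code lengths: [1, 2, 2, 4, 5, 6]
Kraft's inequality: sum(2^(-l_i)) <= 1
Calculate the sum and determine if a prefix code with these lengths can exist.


Sum = 2^(-1) + 2^(-2) + 2^(-2) + 2^(-4) + 2^(-5) + 2^(-6)
    = 0.5 + 0.25 + 0.25 + 0.0625 + 0.03125 + 0.015625
    = 71/64 = 1.109375
Since 1.109375 > 1, Kraft's inequality is NOT satisfied.
A prefix code with these lengths CANNOT exist.

Kraft sum = 1.109375. Not satisfied.


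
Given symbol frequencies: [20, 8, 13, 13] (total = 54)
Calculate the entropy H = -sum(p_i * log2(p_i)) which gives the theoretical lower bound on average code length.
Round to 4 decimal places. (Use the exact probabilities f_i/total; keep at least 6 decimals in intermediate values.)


Per-symbol terms -p_i * log2(p_i) with p_i = f_i/54:
  p = 20/54 = 0.370370: log2(p) = -1.432959, -p*log2(p) = 0.530726
  p = 8/54 = 0.148148: log2(p) = -2.754888, -p*log2(p) = 0.408131
  p = 13/54 = 0.240741: log2(p) = -2.054448, -p*log2(p) = 0.494589
  p = 13/54 = 0.240741: log2(p) = -2.054448, -p*log2(p) = 0.494589
H = 0.530726 + 0.408131 + 0.494589 + 0.494589 = 1.928035

H = 1.928 bits/symbol


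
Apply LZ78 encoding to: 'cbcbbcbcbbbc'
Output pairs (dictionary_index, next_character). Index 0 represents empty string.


LZ78 encoding steps:
Dictionary: {0: ''}
Step 1: w='' (idx 0), next='c' -> output (0, 'c'), add 'c' as idx 1
Step 2: w='' (idx 0), next='b' -> output (0, 'b'), add 'b' as idx 2
Step 3: w='c' (idx 1), next='b' -> output (1, 'b'), add 'cb' as idx 3
Step 4: w='b' (idx 2), next='c' -> output (2, 'c'), add 'bc' as idx 4
Step 5: w='bc' (idx 4), next='b' -> output (4, 'b'), add 'bcb' as idx 5
Step 6: w='b' (idx 2), next='b' -> output (2, 'b'), add 'bb' as idx 6
Step 7: w='c' (idx 1), end of input -> output (1, '')


Encoded: [(0, 'c'), (0, 'b'), (1, 'b'), (2, 'c'), (4, 'b'), (2, 'b'), (1, '')]


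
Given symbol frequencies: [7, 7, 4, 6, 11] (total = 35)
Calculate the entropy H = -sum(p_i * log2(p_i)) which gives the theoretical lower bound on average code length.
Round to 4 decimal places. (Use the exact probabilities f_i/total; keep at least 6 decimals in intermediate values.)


Per-symbol terms -p_i * log2(p_i) with p_i = f_i/35:
  p = 7/35 = 0.200000: log2(p) = -2.321928, -p*log2(p) = 0.464386
  p = 7/35 = 0.200000: log2(p) = -2.321928, -p*log2(p) = 0.464386
  p = 4/35 = 0.114286: log2(p) = -3.129283, -p*log2(p) = 0.357632
  p = 6/35 = 0.171429: log2(p) = -2.544321, -p*log2(p) = 0.436169
  p = 11/35 = 0.314286: log2(p) = -1.669851, -p*log2(p) = 0.524810
H = 0.464386 + 0.464386 + 0.357632 + 0.436169 + 0.524810 = 2.247383

H = 2.2474 bits/symbol


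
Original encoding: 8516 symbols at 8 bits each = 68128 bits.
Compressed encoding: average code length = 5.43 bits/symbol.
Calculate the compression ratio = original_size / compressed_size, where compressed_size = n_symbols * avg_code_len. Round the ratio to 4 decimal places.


original_size = n_symbols * orig_bits = 8516 * 8 = 68128 bits
compressed_size = n_symbols * avg_code_len = 8516 * 5.43 = 46241.88 bits
ratio = original_size / compressed_size = 68128 / 46241.88 = 1.4733

Compression ratio = 1.4733


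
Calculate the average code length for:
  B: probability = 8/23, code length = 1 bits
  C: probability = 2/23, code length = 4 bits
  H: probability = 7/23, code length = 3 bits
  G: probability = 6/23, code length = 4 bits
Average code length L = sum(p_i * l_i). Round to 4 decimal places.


Weighted contributions p_i * l_i:
  B: (8/23) * 1 = 8/23
  C: (2/23) * 4 = 8/23
  H: (7/23) * 3 = 21/23
  G: (6/23) * 4 = 24/23
Sum = (8 + 8 + 21 + 24)/23 = 61/23

L = 61/23 = 2.6522 bits/symbol


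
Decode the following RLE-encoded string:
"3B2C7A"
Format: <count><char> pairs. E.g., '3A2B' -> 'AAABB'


Expanding each <count><char> pair:
  3B -> 'BBB'
  2C -> 'CC'
  7A -> 'AAAAAAA'

Decoded = BBBCCAAAAAAA


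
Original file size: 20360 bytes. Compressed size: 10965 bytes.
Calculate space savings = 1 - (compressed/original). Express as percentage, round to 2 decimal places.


ratio = compressed/original = 10965/20360 = 0.538556
savings = 1 - ratio = 1 - 0.538556 = 0.461444
as a percentage: 0.461444 * 100 = 46.14%

Space savings = 1 - 10965/20360 = 46.14%


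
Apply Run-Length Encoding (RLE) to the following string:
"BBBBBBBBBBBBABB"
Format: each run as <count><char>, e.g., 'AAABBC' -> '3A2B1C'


Scanning runs left to right:
  i=0: run of 'B' x 12 -> '12B'
  i=12: run of 'A' x 1 -> '1A'
  i=13: run of 'B' x 2 -> '2B'

RLE = 12B1A2B


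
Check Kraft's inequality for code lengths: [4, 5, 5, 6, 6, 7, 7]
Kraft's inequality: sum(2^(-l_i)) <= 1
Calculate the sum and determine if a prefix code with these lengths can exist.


Sum = 2^(-4) + 2^(-5) + 2^(-5) + 2^(-6) + 2^(-6) + 2^(-7) + 2^(-7)
    = 0.0625 + 0.03125 + 0.03125 + 0.015625 + 0.015625 + 0.0078125 + 0.0078125
    = 22/128 = 0.171875
Since 0.171875 <= 1, Kraft's inequality IS satisfied.
A prefix code with these lengths CAN exist.

Kraft sum = 0.171875. Satisfied.


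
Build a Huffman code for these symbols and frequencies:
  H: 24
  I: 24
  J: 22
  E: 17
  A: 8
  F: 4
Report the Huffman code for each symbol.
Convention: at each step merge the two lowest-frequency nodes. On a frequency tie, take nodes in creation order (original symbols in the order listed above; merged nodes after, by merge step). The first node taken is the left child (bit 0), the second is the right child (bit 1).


Huffman tree construction:
Step 1: Merge F(4) + A(8) = 12
Step 2: Merge (F+A)(12) + E(17) = 29
Step 3: Merge J(22) + H(24) = 46
Step 4: Merge I(24) + ((F+A)+E)(29) = 53
Step 5: Merge (J+H)(46) + (I+((F+A)+E))(53) = 99
Read each symbol's code off the tree from the root (left child = 0, right child = 1).

Codes:
  H: 01 (length 2)
  I: 10 (length 2)
  J: 00 (length 2)
  E: 111 (length 3)
  A: 1101 (length 4)
  F: 1100 (length 4)
Average code length: 239/99 = 2.4141 bits/symbol
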